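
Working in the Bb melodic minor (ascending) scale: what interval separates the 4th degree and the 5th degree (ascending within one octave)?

major 2nd

Spelling the Bb melodic minor (ascending) scale: Bb C Db Eb F G A.
So we need the interval from Eb up to F.
From Eb to F is 2 semitones, exactly the major second.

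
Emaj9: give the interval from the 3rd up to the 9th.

m7

Emaj9 (E major ninth) is spelled E, G#, B, D#, F#.
So we need the interval from G# up to F#.
From G# to F#: 10 semitones over a seventh = minor.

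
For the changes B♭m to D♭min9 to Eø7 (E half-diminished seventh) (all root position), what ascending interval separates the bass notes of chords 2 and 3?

A2

The roots are D♭ and E.
D♭ up to E is 3 semitones, a half step wider than a major second, so the interval is augmented.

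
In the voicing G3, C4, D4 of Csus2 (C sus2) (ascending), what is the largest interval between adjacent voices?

Adjacent intervals: G3→C4 = perfect fourth; C4→D4 = major second.
The largest is G3 to C4, a perfect fourth (5 semitones).

perfect 4th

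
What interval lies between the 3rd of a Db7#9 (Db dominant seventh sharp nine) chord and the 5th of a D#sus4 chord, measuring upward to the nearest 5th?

augmented third

Db7#9 (Db dominant seventh sharp nine) has F as its 3rd, and D#sus4 has A# as its 5th.
3 letter names make it a third; at 5 semitones (a half step wider than major) the quality is augmented.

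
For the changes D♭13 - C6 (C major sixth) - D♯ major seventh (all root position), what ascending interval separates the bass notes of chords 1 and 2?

major seventh

The roots are D♭ and C.
D♭ up to C spans 7 letter names and 11 semitones — a major seventh.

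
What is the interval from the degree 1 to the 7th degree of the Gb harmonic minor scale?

The scale runs Gb Ab Bbb Cb Db Ebb F.
So we need the interval from Gb up to F.
Counting 7 letters and 11 half steps from Gb gives a major seventh.

major seventh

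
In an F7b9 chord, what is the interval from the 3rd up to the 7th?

diminished fifth

F dominant seventh flat nine: F, A, C, Eb, Gb.
So we need the interval from A up to Eb.
5 letter names make it a fifth; at 6 semitones (a half step narrower than perfect) the quality is diminished.
That tritone between 3rd and 7th is what gives the dominant seventh its pull toward resolution.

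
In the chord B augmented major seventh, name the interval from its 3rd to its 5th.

Spelling the chord: B–D#–F##–A#.
So we need the interval from D# up to F##.
D# up to F## spans 3 letter names and 4 semitones — a major third.

major 3rd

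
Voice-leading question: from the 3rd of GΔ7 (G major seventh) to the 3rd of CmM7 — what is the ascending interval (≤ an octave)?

The 3rd of GΔ7 (G major seventh) is B; the 3rd of CmM7 is E♭.
4 letter names make it a fourth; at 4 semitones (a half step narrower than perfect) the quality is diminished.

diminished fourth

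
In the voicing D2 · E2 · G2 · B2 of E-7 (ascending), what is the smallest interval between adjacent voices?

Adjacent intervals: D2→E2 = major second; E2→G2 = minor third; G2→B2 = major third.
The smallest is D2 to E2, a major second (2 semitones).

major second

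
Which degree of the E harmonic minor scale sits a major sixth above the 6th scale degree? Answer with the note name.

A

The scale is E F♯ G A B C D♯.
The 6th scale degree is C; a major sixth above that is A — scale degree 4.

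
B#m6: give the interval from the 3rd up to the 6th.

augmented fourth

B#m6 is spelled B# D# F## G##.
That puts D# below G##.
D# up to G## is 6 semitones, a half step wider than a perfect fourth, so the interval is augmented.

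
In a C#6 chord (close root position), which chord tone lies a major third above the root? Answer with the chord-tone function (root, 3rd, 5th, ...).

Spelling the chord: C#–E#–G#–A#.
The root is C#. A major third above C# is E#.
E# is the chord's 3rd.

3rd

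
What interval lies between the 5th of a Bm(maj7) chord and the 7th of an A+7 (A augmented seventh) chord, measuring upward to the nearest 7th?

minor second

Bm(maj7) has F♯ as its 5th, and A+7 (A augmented seventh) has G as its 7th.
F♯ up to G is 1 semitone, a half step narrower than a major second, so the interval is minor.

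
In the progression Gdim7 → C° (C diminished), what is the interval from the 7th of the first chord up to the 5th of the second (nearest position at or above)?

The 7th of Gdim7 is Fb; the 5th of C° (C diminished) is Gb.
Counting 2 letters and 2 half steps from Fb gives a major second.

major 2nd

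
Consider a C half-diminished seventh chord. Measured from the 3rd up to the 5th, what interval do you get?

minor third

The chord tones of Cm7b5 (C half-diminished seventh) are C–Eb–Gb–Bb.
That puts Eb below Gb.
3 letter names make it a third; at 3 semitones (a half step narrower than major) the quality is minor.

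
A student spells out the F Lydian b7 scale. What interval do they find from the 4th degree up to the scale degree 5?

Spelling the F Lydian b7 scale: F G A B C D Eb.
The 4th degree is B and the scale degree 5 is C.
B up to C is 1 semitone, a half step narrower than a major second, so the interval is minor.

m2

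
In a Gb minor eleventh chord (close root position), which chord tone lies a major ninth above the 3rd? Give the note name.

Cb

Gbm11: Gb Bbb Db Fb Ab Cb.
The 3rd is Bbb. A major ninth above Bbb is Cb.
Cb is the chord's 11th.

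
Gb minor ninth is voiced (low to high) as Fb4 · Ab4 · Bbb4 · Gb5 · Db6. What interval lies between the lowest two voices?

major 3rd

Those voices are Fb4 and Ab4.
Counting 3 letters and 4 half steps from Fb gives a major third.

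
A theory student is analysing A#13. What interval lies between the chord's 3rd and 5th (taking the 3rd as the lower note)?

The chord tones of A#13 (A# dominant thirteenth) are A#, C##, E#, G#, B#, F##.
So we need the interval from C## up to E#.
C## up to E# is 3 semitones, a half step narrower than a major third, so the interval is minor.

minor 3rd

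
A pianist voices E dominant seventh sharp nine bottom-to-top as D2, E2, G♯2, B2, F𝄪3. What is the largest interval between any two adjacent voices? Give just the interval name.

augmented fifth

Adjacent intervals: D2→E2 = major second; E2→G♯2 = major third; G♯2→B2 = minor third; B2→F𝄪3 = augmented fifth.
The largest is B2 to F𝄪3, an augmented fifth (8 semitones).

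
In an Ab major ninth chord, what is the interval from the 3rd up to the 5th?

Abmaj9: Ab, C, Eb, G, Bb.
3rd = C; 5th = Eb.
From C to Eb: 3 semitones over a third = minor.

minor third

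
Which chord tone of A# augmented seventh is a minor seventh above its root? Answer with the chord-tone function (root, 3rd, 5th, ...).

7th

A#aug7: A#–C##–E##–G#.
The root is A#. A minor seventh above A# is G#.
G# is the chord's 7th.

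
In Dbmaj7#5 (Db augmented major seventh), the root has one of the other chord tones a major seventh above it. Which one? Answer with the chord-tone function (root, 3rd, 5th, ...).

Db augmented major seventh: Db, F, A, C.
The root is Db. A major seventh above Db is C.
C is the chord's 7th.

7th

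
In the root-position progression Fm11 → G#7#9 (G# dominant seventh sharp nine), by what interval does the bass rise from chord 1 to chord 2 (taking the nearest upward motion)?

augmented second

The roots are F and G#.
2 letter names make it a second; at 3 semitones (a half step wider than major) the quality is augmented.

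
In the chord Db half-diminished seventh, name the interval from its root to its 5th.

diminished fifth

The chord tones of Dbø7 (Db half-diminished seventh) are Db-Fb-Abb-Cb.
The root is Db and the 5th is Abb.
Db up to Abb is 6 semitones, a half step narrower than a perfect fifth, so the interval is diminished.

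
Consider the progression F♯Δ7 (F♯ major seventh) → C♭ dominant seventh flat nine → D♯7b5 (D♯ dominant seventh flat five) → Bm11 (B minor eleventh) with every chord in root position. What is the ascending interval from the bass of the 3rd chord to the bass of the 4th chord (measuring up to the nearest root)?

The roots are D♯ and B.
From D♯ to B: 8 semitones over a sixth = minor.

minor sixth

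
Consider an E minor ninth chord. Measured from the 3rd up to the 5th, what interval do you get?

E minor ninth is spelled E G B D F#.
3rd = G; 5th = B.
G up to B spans 3 letter names and 4 semitones — a major third.

major third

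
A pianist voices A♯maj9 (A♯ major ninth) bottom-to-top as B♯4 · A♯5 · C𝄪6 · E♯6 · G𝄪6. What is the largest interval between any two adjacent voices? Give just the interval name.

Adjacent intervals: B♯4→A♯5 = minor seventh; A♯5→C𝄪6 = major third; C𝄪6→E♯6 = minor third; E♯6→G𝄪6 = major third.
The largest is B♯4 to A♯5, a minor seventh (10 semitones).

m7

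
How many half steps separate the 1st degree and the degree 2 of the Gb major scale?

2

The scale is Gb Ab Bb Cb Db Eb F.
Gb up to Ab is a major second — 2 semitones.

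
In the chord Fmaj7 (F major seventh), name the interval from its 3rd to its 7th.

Spelling the chord: F–A–C–E.
So we need the interval from A up to E.
From A to E is 7 semitones, exactly the perfect fifth.

P5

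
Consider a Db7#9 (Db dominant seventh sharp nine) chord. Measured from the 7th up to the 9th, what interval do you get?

Spelling the chord: Db, F, Ab, Cb, E.
So we need the interval from Cb up to E.
3 letter names make it a third; at 5 semitones (a half step wider than major) the quality is augmented.

augmented third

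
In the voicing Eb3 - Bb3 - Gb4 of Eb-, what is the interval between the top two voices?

Those voices are Bb3 and Gb4.
6 letter names make it a sixth; at 8 semitones (a half step narrower than major) the quality is minor.

minor 6th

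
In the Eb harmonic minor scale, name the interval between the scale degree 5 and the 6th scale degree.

m2

Eb harmonic minor: Eb F Gb Ab Bb Cb D.
So we need the interval from Bb up to Cb.
2 letter names make it a second; at 1 semitone (a half step narrower than major) the quality is minor.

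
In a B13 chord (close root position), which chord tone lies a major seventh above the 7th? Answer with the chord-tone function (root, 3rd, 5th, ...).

13th

B13 (B dominant thirteenth) is spelled B-D#-F#-A-C#-G#.
The 7th is A. A major seventh above A is G#.
G# is the chord's 13th.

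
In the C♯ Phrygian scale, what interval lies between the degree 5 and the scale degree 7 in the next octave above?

Spelling the C♯ Phrygian scale: C♯ D E F♯ G♯ A B.
So we need the interval from G♯ up to B.
10 letter names make it a tenth; at 15 semitones (a half step narrower than major) the quality is minor.

minor tenth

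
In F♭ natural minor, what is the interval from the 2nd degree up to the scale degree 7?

The scale runs F♭ G♭ A𝄫 B𝄫 C♭ D𝄫 E𝄫.
2nd degree = G♭; scale degree 7 = E𝄫.
G♭ up to E𝄫 is 8 semitones, a half step narrower than a major sixth, so the interval is minor.

minor sixth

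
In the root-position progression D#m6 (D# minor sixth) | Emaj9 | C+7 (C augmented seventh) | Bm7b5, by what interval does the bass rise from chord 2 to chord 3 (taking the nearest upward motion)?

The roots are E and C.
From E to C: 8 semitones over a sixth = minor.

minor sixth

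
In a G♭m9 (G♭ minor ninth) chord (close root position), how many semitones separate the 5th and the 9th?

7

G♭ minor ninth: G♭-B𝄫-D♭-F♭-A♭.
D♭ to A♭ is a perfect fifth: 7 semitones.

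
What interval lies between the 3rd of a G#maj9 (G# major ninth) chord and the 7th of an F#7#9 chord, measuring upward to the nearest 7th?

G#maj9 (G# major ninth) has B# as its 3rd, and F#7#9 has E as its 7th.
From B# to E: 4 semitones over a fourth = diminished.

diminished fourth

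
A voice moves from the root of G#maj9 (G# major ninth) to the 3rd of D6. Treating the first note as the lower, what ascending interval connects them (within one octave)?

minor seventh

G#maj9 (G# major ninth) has G# as its root, and D6 has F# as its 3rd.
7 letter names make it a seventh; at 10 semitones (a half step narrower than major) the quality is minor.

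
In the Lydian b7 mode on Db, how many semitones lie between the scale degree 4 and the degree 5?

The scale is Db Eb F G Ab Bb Cb.
G up to Ab is a minor second — 1 semitone.

1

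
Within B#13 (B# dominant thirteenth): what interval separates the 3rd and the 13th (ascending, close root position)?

perfect eleventh

B#13 (B# dominant thirteenth) is spelled B# D## F## A# C## G##.
So we need the interval from D## up to G##.
D## up to G## spans 11 letter names and 17 semitones — a perfect eleventh.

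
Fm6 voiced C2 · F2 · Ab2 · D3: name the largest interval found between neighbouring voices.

Adjacent intervals: C2→F2 = perfect fourth; F2→Ab2 = minor third; Ab2→D3 = augmented fourth.
The largest is Ab2 to D3, an augmented fourth (6 semitones).

augmented 4th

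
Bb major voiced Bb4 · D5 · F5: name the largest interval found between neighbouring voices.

M3

Adjacent intervals: Bb4→D5 = major third; D5→F5 = minor third.
The largest is Bb4 to D5, a major third (4 semitones).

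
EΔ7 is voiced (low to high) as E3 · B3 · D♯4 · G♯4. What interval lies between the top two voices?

Those voices are D♯4 and G♯4.
From D♯ to G♯ is 5 semitones, exactly the perfect fourth.

perfect 4th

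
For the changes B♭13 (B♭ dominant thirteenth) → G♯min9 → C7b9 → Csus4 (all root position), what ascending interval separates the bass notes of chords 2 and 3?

diminished 4th

The roots are G♯ and C.
From G♯ to C: 4 semitones over a fourth = diminished.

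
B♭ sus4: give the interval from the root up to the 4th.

The chord tones of B♭sus4 are B♭, E♭, F.
So we need the interval from B♭ up to E♭.
Counting 4 letters and 5 half steps from B♭ gives a perfect fourth.

perfect 4th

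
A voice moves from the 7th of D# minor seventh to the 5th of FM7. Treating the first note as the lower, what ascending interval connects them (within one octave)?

The 7th of D# minor seventh is C#; the 5th of FM7 is C.
8 letter names make it an octave; at 11 semitones (a half step narrower than perfect) the quality is diminished.

d8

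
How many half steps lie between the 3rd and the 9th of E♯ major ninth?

10

Spelling the chord: E♯–G𝄪–B♯–D𝄪–F𝄪.
G𝄪 to F𝄪 is a minor seventh: 10 semitones.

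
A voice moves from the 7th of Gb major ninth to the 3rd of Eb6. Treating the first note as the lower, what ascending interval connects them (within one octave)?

major second

Gb major ninth has F as its 7th, and Eb6 has G as its 3rd.
F up to G spans 2 letter names and 2 semitones — a major second.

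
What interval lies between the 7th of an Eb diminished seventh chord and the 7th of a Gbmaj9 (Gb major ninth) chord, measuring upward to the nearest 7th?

A3

Eb diminished seventh has Dbb as its 7th, and Gbmaj9 (Gb major ninth) has F as its 7th.
3 letter names make it a third; at 5 semitones (a half step wider than major) the quality is augmented.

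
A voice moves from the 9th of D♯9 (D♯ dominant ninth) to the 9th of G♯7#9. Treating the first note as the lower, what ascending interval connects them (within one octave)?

D♯9 (D♯ dominant ninth) has E♯ as its 9th, and G♯7#9 has A𝄪 as its 9th.
E♯ up to A𝄪 is 6 semitones, a half step wider than a perfect fourth, so the interval is augmented.

augmented 4th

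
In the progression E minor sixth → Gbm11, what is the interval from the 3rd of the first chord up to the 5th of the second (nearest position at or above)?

diminished fifth

The 3rd of E minor sixth is G; the 5th of Gbm11 is Db.
From G to Db: 6 semitones over a fifth = diminished.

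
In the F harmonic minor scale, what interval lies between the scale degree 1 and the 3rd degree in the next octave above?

m10

Spelling the F harmonic minor scale: F G A♭ B♭ C D♭ E.
That puts F below A♭.
10 letter names make it a tenth; at 15 semitones (a half step narrower than major) the quality is minor.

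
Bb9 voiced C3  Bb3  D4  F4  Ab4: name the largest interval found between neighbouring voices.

Adjacent intervals: C3→Bb3 = minor seventh; Bb3→D4 = major third; D4→F4 = minor third; F4→Ab4 = minor third.
The largest is C3 to Bb3, a minor seventh (10 semitones).

minor 7th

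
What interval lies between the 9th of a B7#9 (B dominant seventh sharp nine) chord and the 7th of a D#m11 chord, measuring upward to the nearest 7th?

diminished octave

The 9th of B7#9 (B dominant seventh sharp nine) is C##; the 7th of D#m11 is C#.
C## up to C# is 11 semitones, a half step narrower than a perfect octave, so the interval is diminished.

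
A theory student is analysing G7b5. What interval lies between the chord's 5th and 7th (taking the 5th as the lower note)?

major third

G dominant seventh flat five is spelled G, B, Db, F.
The 5th is Db and the 7th is F.
Counting 3 letters and 4 half steps from Db gives a major third.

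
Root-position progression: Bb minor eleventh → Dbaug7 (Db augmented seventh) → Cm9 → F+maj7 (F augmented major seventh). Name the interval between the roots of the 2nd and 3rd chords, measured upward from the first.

major seventh

The roots are Db and C.
From Db to C is 11 semitones, exactly the major seventh.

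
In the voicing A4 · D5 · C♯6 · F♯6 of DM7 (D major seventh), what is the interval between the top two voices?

Those voices are C♯6 and F♯6.
C♯ up to F♯ spans 4 letter names and 5 semitones — a perfect fourth.

perfect fourth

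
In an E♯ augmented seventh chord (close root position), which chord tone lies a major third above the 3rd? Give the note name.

B##

The chord tones of E♯7#5 are E♯, G𝄪, B𝄪, D♯.
The 3rd is G𝄪. A major third above G𝄪 is B𝄪.
B𝄪 is the chord's 5th.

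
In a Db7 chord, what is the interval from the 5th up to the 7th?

minor 3rd

Db dominant seventh is spelled Db–F–Ab–Cb.
5th = Ab; 7th = Cb.
From Ab to Cb: 3 semitones over a third = minor.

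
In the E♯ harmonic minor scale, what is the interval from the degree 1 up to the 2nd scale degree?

major 2nd

Spelling the E♯ harmonic minor scale: E♯ F𝄪 G♯ A♯ B♯ C♯ D𝄪.
So we need the interval from E♯ up to F𝄪.
E♯ up to F𝄪 spans 2 letter names and 2 semitones — a major second.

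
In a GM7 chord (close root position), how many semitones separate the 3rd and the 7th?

The chord tones of G major seventh are G-B-D-F♯.
B to F♯ is a perfect fifth: 7 semitones.

7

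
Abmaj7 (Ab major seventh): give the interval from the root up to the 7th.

major 7th

Ab major seventh is spelled Ab–C–Eb–G.
Root = Ab; 7th = G.
From Ab to G is 11 semitones, exactly the major seventh.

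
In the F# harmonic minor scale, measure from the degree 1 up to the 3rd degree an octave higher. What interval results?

minor 10th

The scale runs F# G# A B C# D E#.
The degree 1 is F# and the degree 3 (up an octave) is A.
From F# to A: 15 semitones over a tenth = minor.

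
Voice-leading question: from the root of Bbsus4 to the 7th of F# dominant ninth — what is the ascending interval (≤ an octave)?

The root of Bbsus4 is Bb; the 7th of F# dominant ninth is E.
Bb up to E is 6 semitones, a half step wider than a perfect fourth, so the interval is augmented.

A4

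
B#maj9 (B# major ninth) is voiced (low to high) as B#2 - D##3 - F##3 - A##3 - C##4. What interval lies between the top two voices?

Those voices are A##3 and C##4.
From A## to C##: 3 semitones over a third = minor.

minor third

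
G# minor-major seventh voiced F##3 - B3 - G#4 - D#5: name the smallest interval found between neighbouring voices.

diminished 4th

Adjacent intervals: F##3→B3 = diminished fourth; B3→G#4 = major sixth; G#4→D#5 = perfect fifth.
The smallest is F##3 to B3, a diminished fourth (4 semitones).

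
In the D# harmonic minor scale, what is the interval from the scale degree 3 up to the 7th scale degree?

augmented fifth

Spelling the D# harmonic minor scale: D# E# F# G# A# B C##.
That puts F# below C##.
From F# to C##: 8 semitones over a fifth = augmented.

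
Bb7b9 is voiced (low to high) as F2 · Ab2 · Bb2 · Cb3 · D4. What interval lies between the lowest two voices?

minor third

Those voices are F2 and Ab2.
3 letter names make it a third; at 3 semitones (a half step narrower than major) the quality is minor.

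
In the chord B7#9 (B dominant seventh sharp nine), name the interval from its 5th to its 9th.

augmented fifth

The chord tones of B7#9 are B–D#–F#–A–C##.
5th = F#; 9th = C##.
From F# to C##: 8 semitones over a fifth = augmented.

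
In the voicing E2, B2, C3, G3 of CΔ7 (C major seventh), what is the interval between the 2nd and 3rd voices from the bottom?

Those voices are B2 and C3.
2 letter names make it a second; at 1 semitone (a half step narrower than major) the quality is minor.

minor 2nd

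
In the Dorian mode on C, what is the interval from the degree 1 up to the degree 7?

Spelling the Dorian mode on C: C D E♭ F G A B♭.
That puts C below B♭.
From C to B♭: 10 semitones over a seventh = minor.

minor seventh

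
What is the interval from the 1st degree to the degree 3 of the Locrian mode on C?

m3

Spelling the Locrian mode on C: C Db Eb F Gb Ab Bb.
The 1st degree is C and the degree 3 is Eb.
C up to Eb is 3 semitones, a half step narrower than a major third, so the interval is minor.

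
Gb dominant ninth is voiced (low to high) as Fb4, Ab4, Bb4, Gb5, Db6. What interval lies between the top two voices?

P5

Those voices are Gb5 and Db6.
Gb up to Db spans 5 letter names and 7 semitones — a perfect fifth.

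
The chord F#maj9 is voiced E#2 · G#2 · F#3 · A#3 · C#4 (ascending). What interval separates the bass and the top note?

minor thirteenth

The outer voices are E#2 and C#4.
From E# to C#: 20 semitones over a thirteenth = minor.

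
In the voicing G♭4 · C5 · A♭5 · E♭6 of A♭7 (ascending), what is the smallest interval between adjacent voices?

Adjacent intervals: G♭4→C5 = augmented fourth; C5→A♭5 = minor sixth; A♭5→E♭6 = perfect fifth.
The smallest is G♭4 to C5, an augmented fourth (6 semitones).

augmented 4th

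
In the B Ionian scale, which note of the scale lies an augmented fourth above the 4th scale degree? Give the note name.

The scale is B C# D# E F# G# A#.
The 4th scale degree is E; an augmented fourth above that is A# — scale degree 7.

A#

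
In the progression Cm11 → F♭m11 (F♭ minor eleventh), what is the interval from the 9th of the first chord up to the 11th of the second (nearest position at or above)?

diminished sixth

The 9th of Cm11 is D; the 11th of F♭m11 (F♭ minor eleventh) is B𝄫.
From D to B𝄫: 7 semitones over a sixth = diminished.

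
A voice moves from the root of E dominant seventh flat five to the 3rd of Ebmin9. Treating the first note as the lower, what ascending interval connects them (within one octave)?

diminished third

E dominant seventh flat five has E as its root, and Ebmin9 has Gb as its 3rd.
3 letter names make it a third; at 2 semitones (a whole step narrower than major) the quality is diminished.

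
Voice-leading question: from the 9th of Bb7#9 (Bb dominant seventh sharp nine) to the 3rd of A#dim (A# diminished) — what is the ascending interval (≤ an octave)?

perfect unison

Bb7#9 (Bb dominant seventh sharp nine) has C# as its 9th, and A#dim (A# diminished) has C# as its 3rd.
From C# to C# is 0 semitones, exactly the perfect unison.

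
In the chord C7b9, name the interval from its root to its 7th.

The chord tones of C7b9 (C dominant seventh flat nine) are C E G Bb Db.
The root is C and the 7th is Bb.
From C to Bb: 10 semitones over a seventh = minor.

minor seventh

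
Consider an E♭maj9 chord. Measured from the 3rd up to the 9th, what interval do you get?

The chord tones of E♭maj9 are E♭-G-B♭-D-F.
3rd = G; 9th = F.
7 letter names make it a seventh; at 10 semitones (a half step narrower than major) the quality is minor.

minor seventh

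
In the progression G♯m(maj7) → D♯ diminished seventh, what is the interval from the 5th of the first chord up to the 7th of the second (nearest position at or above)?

The 5th of G♯m(maj7) is D♯; the 7th of D♯ diminished seventh is C.
7 letter names make it a seventh; at 9 semitones (a whole step narrower than major) the quality is diminished.

diminished 7th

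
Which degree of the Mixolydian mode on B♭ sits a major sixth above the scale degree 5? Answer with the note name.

D

The scale is B♭ C D E♭ F G A♭.
The scale degree 5 is F; a major sixth above that is D — scale degree 3.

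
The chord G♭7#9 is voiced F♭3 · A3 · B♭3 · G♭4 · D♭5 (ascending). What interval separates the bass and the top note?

major thirteenth

The outer voices are F♭3 and D♭5.
Counting 13 letters and 21 half steps from F♭ gives a major thirteenth.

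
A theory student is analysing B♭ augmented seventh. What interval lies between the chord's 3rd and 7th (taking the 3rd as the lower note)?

diminished 5th

B♭+7 (B♭ augmented seventh): B♭–D–F♯–A♭.
So we need the interval from D up to A♭.
5 letter names make it a fifth; at 6 semitones (a half step narrower than perfect) the quality is diminished.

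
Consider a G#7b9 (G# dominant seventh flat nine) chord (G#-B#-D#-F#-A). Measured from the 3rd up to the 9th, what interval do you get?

diminished seventh

So we need the interval from B# up to A.
7 letter names make it a seventh; at 9 semitones (a whole step narrower than major) the quality is diminished.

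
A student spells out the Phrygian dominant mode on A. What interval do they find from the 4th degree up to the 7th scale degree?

Spelling the Phrygian dominant mode on A: A B♭ C♯ D E F G.
The 4th degree is D and the 7th degree is G.
From D to G is 5 semitones, exactly the perfect fourth.

perfect fourth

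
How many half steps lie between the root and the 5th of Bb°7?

6

Bbdim7 (Bb diminished seventh): Bb, Db, Fb, Abb.
Bb to Fb is a diminished fifth: 6 semitones.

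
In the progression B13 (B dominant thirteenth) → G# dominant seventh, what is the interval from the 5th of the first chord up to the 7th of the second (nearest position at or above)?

P1

The 5th of B13 (B dominant thirteenth) is F#; the 7th of G# dominant seventh is F#.
From F# to F# is 0 semitones, exactly the perfect unison.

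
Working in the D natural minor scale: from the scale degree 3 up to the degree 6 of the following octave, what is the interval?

D natural minor: D E F G A Bb C.
The scale degree 3 is F and the 6th degree (up an octave) is Bb.
F up to Bb spans 11 letter names and 17 semitones — a perfect eleventh.

perfect eleventh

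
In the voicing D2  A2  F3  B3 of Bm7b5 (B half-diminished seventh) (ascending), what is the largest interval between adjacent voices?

minor sixth

Adjacent intervals: D2→A2 = perfect fifth; A2→F3 = minor sixth; F3→B3 = augmented fourth.
The largest is A2 to F3, a minor sixth (8 semitones).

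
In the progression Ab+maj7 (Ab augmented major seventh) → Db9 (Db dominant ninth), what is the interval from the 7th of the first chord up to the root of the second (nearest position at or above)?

Ab+maj7 (Ab augmented major seventh) has G as its 7th, and Db9 (Db dominant ninth) has Db as its root.
From G to Db: 6 semitones over a fifth = diminished.

diminished fifth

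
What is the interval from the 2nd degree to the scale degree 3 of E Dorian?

minor 2nd

The scale runs E F# G A B C# D.
So we need the interval from F# up to G.
2 letter names make it a second; at 1 semitone (a half step narrower than major) the quality is minor.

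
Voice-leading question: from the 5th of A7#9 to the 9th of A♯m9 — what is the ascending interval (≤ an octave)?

A7#9 has E as its 5th, and A♯m9 has B♯ as its 9th.
5 letter names make it a fifth; at 8 semitones (a half step wider than perfect) the quality is augmented.

augmented 5th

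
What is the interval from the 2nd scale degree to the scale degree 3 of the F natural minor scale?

m2

The scale runs F G Ab Bb C Db Eb.
The 2nd scale degree is G and the degree 3 is Ab.
From G to Ab: 1 semitone over a second = minor.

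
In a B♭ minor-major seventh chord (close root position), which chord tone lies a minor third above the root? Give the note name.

B♭ minor-major seventh is spelled B♭, D♭, F, A.
The root is B♭. A minor third above B♭ is D♭.
D♭ is the chord's 3rd.

Db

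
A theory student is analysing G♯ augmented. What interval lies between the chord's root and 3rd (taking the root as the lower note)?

major third

The chord tones of G♯aug are G♯, B♯, D𝄪.
That puts G♯ below B♯.
From G♯ to B♯ is 4 semitones, exactly the major third.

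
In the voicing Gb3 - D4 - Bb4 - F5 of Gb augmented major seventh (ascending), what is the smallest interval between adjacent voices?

perfect fifth

Adjacent intervals: Gb3→D4 = augmented fifth; D4→Bb4 = minor sixth; Bb4→F5 = perfect fifth.
The smallest is Bb4 to F5, a perfect fifth (7 semitones).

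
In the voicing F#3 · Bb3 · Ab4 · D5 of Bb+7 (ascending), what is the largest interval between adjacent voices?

minor 7th

Adjacent intervals: F#3→Bb3 = diminished fourth; Bb3→Ab4 = minor seventh; Ab4→D5 = augmented fourth.
The largest is Bb3 to Ab4, a minor seventh (10 semitones).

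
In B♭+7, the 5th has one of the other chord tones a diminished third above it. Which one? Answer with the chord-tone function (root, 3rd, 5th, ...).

7th

The chord tones of B♭ augmented seventh are B♭ D F♯ A♭.
The 5th is F♯. A diminished third above F♯ is A♭.
A♭ is the chord's 7th.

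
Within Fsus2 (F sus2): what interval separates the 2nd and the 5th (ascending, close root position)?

The chord tones of Fsus2 (F sus2) are F, G, C.
2nd = G; 5th = C.
G up to C spans 4 letter names and 5 semitones — a perfect fourth.

perfect fourth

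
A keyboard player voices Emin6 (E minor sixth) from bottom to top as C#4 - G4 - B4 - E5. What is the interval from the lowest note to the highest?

minor tenth

The outer voices are C#4 and E5.
10 letter names make it a tenth; at 15 semitones (a half step narrower than major) the quality is minor.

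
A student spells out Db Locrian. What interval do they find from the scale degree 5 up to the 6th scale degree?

major 2nd

Spelling Db Locrian: Db Ebb Fb Gb Abb Bbb Cb.
Scale degree 5 = Abb; 6th scale degree = Bbb.
Abb up to Bbb spans 2 letter names and 2 semitones — a major second.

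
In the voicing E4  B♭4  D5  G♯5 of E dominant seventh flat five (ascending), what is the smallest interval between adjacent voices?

major third

Adjacent intervals: E4→B♭4 = diminished fifth; B♭4→D5 = major third; D5→G♯5 = augmented fourth.
The smallest is B♭4 to D5, a major third (4 semitones).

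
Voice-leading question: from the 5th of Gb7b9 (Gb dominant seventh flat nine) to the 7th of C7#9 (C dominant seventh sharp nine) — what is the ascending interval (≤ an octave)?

The 5th of Gb7b9 (Gb dominant seventh flat nine) is Db; the 7th of C7#9 (C dominant seventh sharp nine) is Bb.
Db up to Bb spans 6 letter names and 9 semitones — a major sixth.

major sixth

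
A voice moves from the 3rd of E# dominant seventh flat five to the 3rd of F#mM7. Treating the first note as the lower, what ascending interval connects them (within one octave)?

E# dominant seventh flat five has G## as its 3rd, and F#mM7 has A as its 3rd.
From G## to A: 0 semitones over a second = diminished.

diminished second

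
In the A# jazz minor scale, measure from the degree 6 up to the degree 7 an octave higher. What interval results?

A# melodic minor: A# B# C# D# E# F## G##.
Degree 6 = F##; 7th degree (up an octave) = G##.
From F## to G## is 14 semitones, exactly the major ninth.

major ninth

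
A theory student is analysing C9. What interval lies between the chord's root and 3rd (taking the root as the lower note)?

major third

C9 is spelled C-E-G-B♭-D.
That puts C below E.
From C to E is 4 semitones, exactly the major third.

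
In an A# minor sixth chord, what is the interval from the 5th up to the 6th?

major second

A# minor sixth is spelled A# C# E# F##.
5th = E#; 6th = F##.
From E# to F## is 2 semitones, exactly the major second.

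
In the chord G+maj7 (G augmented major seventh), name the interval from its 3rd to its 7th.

Gmaj7#5 (G augmented major seventh): G-B-D♯-F♯.
That puts B below F♯.
B up to F♯ spans 5 letter names and 7 semitones — a perfect fifth.

perfect fifth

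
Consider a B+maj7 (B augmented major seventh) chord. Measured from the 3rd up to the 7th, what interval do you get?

The chord tones of Bmaj7#5 are B D# F## A#.
That puts D# below A#.
Counting 5 letters and 7 half steps from D# gives a perfect fifth.

P5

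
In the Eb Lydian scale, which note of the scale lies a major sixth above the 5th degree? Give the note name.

G

The scale is Eb F G A Bb C D.
The 5th degree is Bb; a major sixth above that is G — scale degree 3.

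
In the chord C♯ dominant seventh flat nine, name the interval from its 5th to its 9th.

C♯7b9 (C♯ dominant seventh flat nine) is spelled C♯ E♯ G♯ B D.
So we need the interval from G♯ up to D.
G♯ up to D is 6 semitones, a half step narrower than a perfect fifth, so the interval is diminished.

diminished fifth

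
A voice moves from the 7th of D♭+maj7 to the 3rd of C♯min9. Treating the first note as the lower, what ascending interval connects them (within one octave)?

major 3rd

D♭+maj7 has C as its 7th, and C♯min9 has E as its 3rd.
From C to E is 4 semitones, exactly the major third.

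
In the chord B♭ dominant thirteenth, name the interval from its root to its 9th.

B♭13 is spelled B♭, D, F, A♭, C, G.
That puts B♭ below C.
From B♭ to C is 14 semitones, exactly the major ninth.

major ninth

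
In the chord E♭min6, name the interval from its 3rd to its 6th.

augmented fourth

E♭min6 (E♭ minor sixth): E♭–G♭–B♭–C.
3rd = G♭; 6th = C.
From G♭ to C: 6 semitones over a fourth = augmented.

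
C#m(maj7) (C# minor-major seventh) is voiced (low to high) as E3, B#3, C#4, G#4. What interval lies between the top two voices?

perfect fifth

Those voices are C#4 and G#4.
Counting 5 letters and 7 half steps from C# gives a perfect fifth.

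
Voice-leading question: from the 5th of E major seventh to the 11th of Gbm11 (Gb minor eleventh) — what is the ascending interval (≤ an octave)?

The 5th of E major seventh is B; the 11th of Gbm11 (Gb minor eleventh) is Cb.
B up to Cb is 0 semitones, a whole step narrower than a major second, so the interval is diminished.

diminished second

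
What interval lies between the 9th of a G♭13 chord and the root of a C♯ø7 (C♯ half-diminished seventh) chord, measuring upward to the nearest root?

augmented 3rd

The 9th of G♭13 is A♭; the root of C♯ø7 (C♯ half-diminished seventh) is C♯.
A♭ up to C♯ is 5 semitones, a half step wider than a major third, so the interval is augmented.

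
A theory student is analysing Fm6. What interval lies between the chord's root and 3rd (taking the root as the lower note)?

F minor sixth is spelled F A♭ C D.
The root is F and the 3rd is A♭.
From F to A♭: 3 semitones over a third = minor.

minor 3rd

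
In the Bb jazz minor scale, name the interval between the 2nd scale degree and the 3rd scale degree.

Bb melodic minor: Bb C Db Eb F G A.
The 2nd scale degree is C and the scale degree 3 is Db.
2 letter names make it a second; at 1 semitone (a half step narrower than major) the quality is minor.

minor second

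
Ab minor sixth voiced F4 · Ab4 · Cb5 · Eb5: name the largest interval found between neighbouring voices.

Adjacent intervals: F4→Ab4 = minor third; Ab4→Cb5 = minor third; Cb5→Eb5 = major third.
The largest is Cb5 to Eb5, a major third (4 semitones).

major third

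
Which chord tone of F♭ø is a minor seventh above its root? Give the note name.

Ebb

The chord tones of F♭ø7 are F♭ A𝄫 C𝄫 E𝄫.
The root is F♭. A minor seventh above F♭ is E𝄫.
E𝄫 is the chord's 7th.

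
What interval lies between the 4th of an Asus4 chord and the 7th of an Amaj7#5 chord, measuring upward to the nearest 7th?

augmented 4th

Asus4 has D as its 4th, and Amaj7#5 has G♯ as its 7th.
D up to G♯ is 6 semitones, a half step wider than a perfect fourth, so the interval is augmented.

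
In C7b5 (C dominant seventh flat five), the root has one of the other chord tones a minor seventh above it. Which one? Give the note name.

Bb

C dominant seventh flat five is spelled C-E-Gb-Bb.
The root is C. A minor seventh above C is Bb.
Bb is the chord's 7th.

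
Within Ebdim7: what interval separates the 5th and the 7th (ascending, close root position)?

The chord tones of Eb°7 are Eb, Gb, Bbb, Dbb.
The 5th is Bbb and the 7th is Dbb.
3 letter names make it a third; at 3 semitones (a half step narrower than major) the quality is minor.

minor third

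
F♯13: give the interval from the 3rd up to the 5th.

F♯ dominant thirteenth: F♯, A♯, C♯, E, G♯, D♯.
That puts A♯ below C♯.
From A♯ to C♯: 3 semitones over a third = minor.

minor third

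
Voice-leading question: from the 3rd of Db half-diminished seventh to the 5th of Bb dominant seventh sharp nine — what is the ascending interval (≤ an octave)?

Db half-diminished seventh has Fb as its 3rd, and Bb dominant seventh sharp nine has F as its 5th.
From Fb to F: 1 semitone over a unison = augmented.

augmented 1st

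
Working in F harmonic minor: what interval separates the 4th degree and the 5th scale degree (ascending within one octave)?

M2

Spelling F harmonic minor: F G Ab Bb C Db E.
4th degree = Bb; scale degree 5 = C.
Counting 2 letters and 2 half steps from Bb gives a major second.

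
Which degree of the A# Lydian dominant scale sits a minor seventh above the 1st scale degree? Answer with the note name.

The scale is A# B# C## D## E# F## G#.
The 1st scale degree is A#; a minor seventh above that is G# — scale degree 7.

G#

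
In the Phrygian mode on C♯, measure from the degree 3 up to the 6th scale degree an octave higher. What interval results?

perfect eleventh

C♯ phrygian: C♯ D E F♯ G♯ A B.
So we need the interval from E up to A.
From E to A is 17 semitones, exactly the perfect eleventh.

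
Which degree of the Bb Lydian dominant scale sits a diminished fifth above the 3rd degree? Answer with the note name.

Ab

The scale is Bb C D E F G Ab.
The 3rd degree is D; a diminished fifth above that is Ab — scale degree 7.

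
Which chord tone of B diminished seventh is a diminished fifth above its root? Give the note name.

B°7 (B diminished seventh): B, D, F, Ab.
The root is B. A diminished fifth above B is F.
F is the chord's 5th.

F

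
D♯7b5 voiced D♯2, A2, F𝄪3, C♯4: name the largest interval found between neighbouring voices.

Adjacent intervals: D♯2→A2 = diminished fifth; A2→F𝄪3 = augmented sixth; F𝄪3→C♯4 = diminished fifth.
The largest is A2 to F𝄪3, an augmented sixth (10 semitones).

A6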